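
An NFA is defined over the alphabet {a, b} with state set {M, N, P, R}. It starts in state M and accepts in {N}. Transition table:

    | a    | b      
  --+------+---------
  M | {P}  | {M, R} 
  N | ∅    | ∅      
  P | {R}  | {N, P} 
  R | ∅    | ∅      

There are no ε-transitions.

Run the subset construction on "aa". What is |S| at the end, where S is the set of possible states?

1

Start in {M}.
Read 'a': M→{P}; now {P}.
Read 'a': P→{R}; now {R}.
That set has 1 state.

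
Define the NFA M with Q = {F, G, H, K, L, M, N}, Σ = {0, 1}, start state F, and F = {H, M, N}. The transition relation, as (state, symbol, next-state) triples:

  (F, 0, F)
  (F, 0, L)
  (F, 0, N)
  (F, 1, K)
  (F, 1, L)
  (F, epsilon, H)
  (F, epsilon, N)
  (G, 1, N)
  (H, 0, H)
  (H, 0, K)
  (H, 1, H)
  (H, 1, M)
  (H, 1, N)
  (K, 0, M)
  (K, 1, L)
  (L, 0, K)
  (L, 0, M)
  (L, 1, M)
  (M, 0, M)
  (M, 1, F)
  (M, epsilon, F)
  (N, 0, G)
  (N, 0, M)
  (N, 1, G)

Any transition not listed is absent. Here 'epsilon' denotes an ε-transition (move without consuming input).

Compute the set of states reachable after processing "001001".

Start: ε-closure({F}) = {F, H, N}.
Read '0': {F, H, N} → {F, G, H, K, L, M, N}.
Read '0': {F, G, H, K, L, M, N} → {F, G, H, K, L, M, N}.
Read '1': {F, G, H, K, L, M, N} → {F, G, H, K, L, M, N}.
Read '0': {F, G, H, K, L, M, N} → {F, G, H, K, L, M, N}.
Read '0': {F, G, H, K, L, M, N} → {F, G, H, K, L, M, N}.
Read '1': {F, G, H, K, L, M, N} → {F, G, H, K, L, M, N}.

{F, G, H, K, L, M, N}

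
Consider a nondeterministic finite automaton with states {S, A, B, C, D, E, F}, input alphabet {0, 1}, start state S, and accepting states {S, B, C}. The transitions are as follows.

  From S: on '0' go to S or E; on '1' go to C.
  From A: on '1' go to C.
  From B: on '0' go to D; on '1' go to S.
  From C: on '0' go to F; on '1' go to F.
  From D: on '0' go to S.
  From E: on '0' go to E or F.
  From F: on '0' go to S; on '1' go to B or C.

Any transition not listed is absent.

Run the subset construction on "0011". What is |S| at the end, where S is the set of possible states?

2

Start in {S}.
Read '0': {S} → {S, E}.
Read '0': {S, E} → {S, E, F}.
Read '1': {S, E, F} → {B, C}.
Read '1': {B, C} → {S, F}.
That set has 2 states.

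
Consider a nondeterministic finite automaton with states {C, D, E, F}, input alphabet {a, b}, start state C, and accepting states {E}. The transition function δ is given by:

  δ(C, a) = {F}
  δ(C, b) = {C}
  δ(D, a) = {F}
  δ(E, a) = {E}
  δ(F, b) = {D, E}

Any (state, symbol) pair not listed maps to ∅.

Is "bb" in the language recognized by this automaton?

No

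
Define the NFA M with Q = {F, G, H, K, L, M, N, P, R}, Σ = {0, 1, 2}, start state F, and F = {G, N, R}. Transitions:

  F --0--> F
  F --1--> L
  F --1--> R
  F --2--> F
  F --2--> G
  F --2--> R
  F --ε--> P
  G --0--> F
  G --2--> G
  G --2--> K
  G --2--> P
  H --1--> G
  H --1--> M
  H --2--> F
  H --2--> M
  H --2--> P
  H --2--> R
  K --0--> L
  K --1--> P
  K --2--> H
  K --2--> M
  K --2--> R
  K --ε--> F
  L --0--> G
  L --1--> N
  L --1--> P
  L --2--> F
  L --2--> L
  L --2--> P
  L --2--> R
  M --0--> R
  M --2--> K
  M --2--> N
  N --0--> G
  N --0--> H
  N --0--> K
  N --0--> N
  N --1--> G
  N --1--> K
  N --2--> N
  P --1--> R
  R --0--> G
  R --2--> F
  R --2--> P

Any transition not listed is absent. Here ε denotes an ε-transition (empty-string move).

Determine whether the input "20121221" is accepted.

Yes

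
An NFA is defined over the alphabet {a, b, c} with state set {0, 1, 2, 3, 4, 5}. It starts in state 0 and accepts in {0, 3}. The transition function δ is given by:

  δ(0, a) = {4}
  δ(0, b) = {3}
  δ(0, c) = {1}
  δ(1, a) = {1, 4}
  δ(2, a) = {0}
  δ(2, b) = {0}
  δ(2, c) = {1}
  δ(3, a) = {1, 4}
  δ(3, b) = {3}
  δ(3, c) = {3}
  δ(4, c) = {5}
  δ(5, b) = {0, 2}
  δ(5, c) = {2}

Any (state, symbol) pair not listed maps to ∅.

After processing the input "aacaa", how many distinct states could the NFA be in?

Start in {0}.
Read 'a': 0→{4}; now {4}.
Read 'a': 4→∅; now ∅.
The set is empty and remains empty for the remaining 3 symbols.
That set has 0 states.

0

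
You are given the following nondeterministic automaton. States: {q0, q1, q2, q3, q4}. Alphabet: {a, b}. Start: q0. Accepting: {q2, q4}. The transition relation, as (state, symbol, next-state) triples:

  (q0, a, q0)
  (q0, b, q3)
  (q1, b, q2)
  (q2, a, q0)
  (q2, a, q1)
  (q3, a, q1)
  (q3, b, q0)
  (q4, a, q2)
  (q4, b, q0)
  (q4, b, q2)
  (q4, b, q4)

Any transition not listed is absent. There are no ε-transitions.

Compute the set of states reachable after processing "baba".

{q0, q1}

Start in {q0}.
Read 'b': {q0} → {q3}.
Read 'a': {q3} → {q1}.
Read 'b': {q1} → {q2}.
Read 'a': {q2} → {q0, q1}.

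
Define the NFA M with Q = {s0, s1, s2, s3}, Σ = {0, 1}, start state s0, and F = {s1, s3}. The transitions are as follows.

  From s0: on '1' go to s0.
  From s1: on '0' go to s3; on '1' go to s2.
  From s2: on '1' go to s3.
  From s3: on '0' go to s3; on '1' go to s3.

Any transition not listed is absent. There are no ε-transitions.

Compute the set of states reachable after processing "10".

∅

Start in {s0}.
Read '1': {s0} → {s0}.
Read '0': {s0} → ∅.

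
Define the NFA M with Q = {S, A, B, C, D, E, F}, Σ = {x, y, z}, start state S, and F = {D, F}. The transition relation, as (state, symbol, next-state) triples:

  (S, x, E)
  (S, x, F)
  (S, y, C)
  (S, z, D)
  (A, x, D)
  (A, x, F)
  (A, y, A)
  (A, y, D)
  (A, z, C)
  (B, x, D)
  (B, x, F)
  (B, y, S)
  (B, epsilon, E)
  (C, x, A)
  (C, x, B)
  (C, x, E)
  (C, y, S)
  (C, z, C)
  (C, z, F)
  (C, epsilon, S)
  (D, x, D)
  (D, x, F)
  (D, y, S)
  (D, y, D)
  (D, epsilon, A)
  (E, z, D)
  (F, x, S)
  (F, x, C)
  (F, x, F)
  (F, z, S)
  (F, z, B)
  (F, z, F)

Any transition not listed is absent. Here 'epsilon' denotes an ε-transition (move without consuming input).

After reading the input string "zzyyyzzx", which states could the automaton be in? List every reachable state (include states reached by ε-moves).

Start in {S}.
Read 'z': {S} → {A, D}.
Read 'z': {A, D} → {S, C}.
Read 'y': {S, C} → {S, C}.
Read 'y': {S, C} → {S, C}.
Read 'y': {S, C} → {S, C}.
Read 'z': {S, C} → {S, A, C, D, F}.
Read 'z': {S, A, C, D, F} → {S, A, B, C, D, E, F}.
Read 'x': {S, A, B, C, D, E, F} → {S, A, B, C, D, E, F}.

{S, A, B, C, D, E, F}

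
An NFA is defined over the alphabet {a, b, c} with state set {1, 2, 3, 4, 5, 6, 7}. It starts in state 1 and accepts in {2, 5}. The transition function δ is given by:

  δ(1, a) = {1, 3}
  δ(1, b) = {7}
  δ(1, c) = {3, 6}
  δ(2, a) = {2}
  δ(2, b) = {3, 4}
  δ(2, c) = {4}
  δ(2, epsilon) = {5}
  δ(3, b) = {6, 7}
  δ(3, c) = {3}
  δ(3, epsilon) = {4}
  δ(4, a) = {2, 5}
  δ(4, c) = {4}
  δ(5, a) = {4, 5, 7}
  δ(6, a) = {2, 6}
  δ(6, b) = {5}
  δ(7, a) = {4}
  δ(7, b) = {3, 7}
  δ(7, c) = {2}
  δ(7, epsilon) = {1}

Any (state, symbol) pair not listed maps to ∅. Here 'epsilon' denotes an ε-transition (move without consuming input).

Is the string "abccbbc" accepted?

Start in {1}.
Read 'a': {1} → {1, 3, 4}.
Read 'b': {1, 3, 4} → {1, 6, 7}.
Read 'c': {1, 6, 7} → {2, 3, 4, 5, 6}.
Read 'c': {2, 3, 4, 5, 6} → {3, 4}.
Read 'b': {3, 4} → {1, 6, 7}.
Read 'b': {1, 6, 7} → {1, 3, 4, 5, 7}.
Read 'c': {1, 3, 4, 5, 7} → {2, 3, 4, 5, 6}.
The final set {2, 3, 4, 5, 6} contains the accepting states 2, 5.

Yes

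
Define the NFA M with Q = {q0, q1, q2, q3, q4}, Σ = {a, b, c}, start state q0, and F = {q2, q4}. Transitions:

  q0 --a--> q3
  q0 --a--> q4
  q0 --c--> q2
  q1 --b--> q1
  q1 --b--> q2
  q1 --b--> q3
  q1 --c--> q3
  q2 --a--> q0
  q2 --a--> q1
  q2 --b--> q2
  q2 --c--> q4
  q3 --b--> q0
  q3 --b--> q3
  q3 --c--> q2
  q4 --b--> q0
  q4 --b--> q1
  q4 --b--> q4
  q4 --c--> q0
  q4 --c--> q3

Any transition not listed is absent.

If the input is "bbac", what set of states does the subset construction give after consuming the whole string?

∅

Start in {q0}.
Read 'b': q0→∅; now ∅.
The set is empty and remains empty for the remaining 3 symbols.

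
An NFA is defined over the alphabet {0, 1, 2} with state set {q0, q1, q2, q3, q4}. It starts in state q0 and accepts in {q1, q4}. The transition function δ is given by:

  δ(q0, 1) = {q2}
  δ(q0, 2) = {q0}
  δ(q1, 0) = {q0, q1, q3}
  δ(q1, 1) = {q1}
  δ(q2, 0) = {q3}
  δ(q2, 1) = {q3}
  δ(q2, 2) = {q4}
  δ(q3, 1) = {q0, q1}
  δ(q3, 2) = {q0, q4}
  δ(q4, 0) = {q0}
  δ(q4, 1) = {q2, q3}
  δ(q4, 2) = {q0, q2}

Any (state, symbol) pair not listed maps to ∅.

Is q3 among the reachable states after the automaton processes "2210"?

Start in {q0}.
Read '2': q0→{q0}; now {q0}.
Read '2': q0→{q0}; now {q0}.
Read '1': q0→{q2}; now {q2}.
Read '0': q2→{q3}; now {q3}.
State q3 is in {q3}.

Yes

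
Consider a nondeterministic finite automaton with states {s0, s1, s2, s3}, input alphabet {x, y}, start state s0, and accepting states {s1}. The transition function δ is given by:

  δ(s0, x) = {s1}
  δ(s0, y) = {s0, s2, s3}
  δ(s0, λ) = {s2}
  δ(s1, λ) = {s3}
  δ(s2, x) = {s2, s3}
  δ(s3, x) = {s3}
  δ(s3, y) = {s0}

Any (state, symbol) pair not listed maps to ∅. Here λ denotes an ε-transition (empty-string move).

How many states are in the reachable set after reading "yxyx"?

3

Start: ε-closure({s0}) = {s0, s2}.
Read 'y': s0→{s0, s2, s3}, s2→∅; now {s0, s2, s3}.
Read 'x': s0→{s1}, s2→{s2, s3}, s3→{s3}; now {s1, s2, s3}.
Read 'y': s1→∅, s2→∅, s3→{s0}; union {s0}; ε-closure = {s0, s2}.
Read 'x': s0→{s1}, s2→{s2, s3}; now {s1, s2, s3}.
That set has 3 states.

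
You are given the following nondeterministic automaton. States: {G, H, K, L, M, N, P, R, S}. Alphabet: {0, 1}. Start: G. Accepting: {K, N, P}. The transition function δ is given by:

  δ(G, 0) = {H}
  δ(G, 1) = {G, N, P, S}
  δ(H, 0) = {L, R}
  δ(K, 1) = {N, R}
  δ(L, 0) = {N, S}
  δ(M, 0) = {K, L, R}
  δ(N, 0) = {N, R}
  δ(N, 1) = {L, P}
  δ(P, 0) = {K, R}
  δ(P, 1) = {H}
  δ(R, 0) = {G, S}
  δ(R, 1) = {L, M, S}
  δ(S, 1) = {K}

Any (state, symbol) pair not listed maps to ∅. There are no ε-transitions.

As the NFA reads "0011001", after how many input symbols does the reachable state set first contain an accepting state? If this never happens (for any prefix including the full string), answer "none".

Start in {G}.
Read '0': G→{H}; now {H}.
Read '0': H→{L, R}; now {L, R}.
Read '1': L→∅, R→{L, M, S}; now {L, M, S}.
Read '1': L→∅, M→∅, S→{K}; now {K}.
None of the earlier sets intersect F, but {K} does.

4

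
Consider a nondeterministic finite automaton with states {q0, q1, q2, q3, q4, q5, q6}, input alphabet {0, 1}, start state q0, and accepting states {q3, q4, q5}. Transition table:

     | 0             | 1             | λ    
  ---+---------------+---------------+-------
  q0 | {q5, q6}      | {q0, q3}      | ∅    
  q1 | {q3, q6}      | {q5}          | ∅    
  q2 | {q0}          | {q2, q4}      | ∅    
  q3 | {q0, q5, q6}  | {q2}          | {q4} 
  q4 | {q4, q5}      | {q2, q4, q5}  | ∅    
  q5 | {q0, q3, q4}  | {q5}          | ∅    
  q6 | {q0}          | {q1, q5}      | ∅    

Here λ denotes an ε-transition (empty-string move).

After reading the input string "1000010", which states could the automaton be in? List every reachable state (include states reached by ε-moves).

{q0, q3, q4, q5, q6}

Start in {q0}.
Read '1': {q0} → {q0, q3, q4}.
Read '0': {q0, q3, q4} → {q0, q4, q5, q6}.
Read '0': {q0, q4, q5, q6} → {q0, q3, q4, q5, q6}.
Read '0': {q0, q3, q4, q5, q6} → {q0, q3, q4, q5, q6}.
Read '0': {q0, q3, q4, q5, q6} → {q0, q3, q4, q5, q6}.
Read '1': {q0, q3, q4, q5, q6} → {q0, q1, q2, q3, q4, q5}.
Read '0': {q0, q1, q2, q3, q4, q5} → {q0, q3, q4, q5, q6}.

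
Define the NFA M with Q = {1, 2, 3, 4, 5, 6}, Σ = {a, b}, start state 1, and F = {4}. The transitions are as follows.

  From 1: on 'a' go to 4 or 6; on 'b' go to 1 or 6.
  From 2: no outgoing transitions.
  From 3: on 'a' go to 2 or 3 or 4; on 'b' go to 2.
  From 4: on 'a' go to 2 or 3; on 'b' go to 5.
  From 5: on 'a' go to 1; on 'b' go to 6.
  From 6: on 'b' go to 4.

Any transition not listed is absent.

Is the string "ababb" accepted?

Yes

Start in {1}.
Read 'a': 1→{4, 6}; now {4, 6}.
Read 'b': 4→{5}, 6→{4}; now {4, 5}.
Read 'a': 4→{2, 3}, 5→{1}; now {1, 2, 3}.
Read 'b': 1→{1, 6}, 2→∅, 3→{2}; now {1, 2, 6}.
Read 'b': 1→{1, 6}, 2→∅, 6→{4}; now {1, 4, 6}.
The final set {1, 4, 6} contains the accepting state 4.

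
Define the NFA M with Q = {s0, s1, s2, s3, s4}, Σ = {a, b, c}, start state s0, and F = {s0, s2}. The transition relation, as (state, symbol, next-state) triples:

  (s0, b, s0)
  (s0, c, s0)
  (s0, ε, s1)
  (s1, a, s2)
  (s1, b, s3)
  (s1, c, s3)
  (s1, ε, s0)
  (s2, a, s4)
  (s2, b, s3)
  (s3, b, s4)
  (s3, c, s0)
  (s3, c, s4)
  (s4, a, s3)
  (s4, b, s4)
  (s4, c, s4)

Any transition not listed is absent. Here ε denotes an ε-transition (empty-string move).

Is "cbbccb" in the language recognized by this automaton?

Start: ε-closure({s0}) = {s0, s1}.
Read 'c': s0→{s0}, s1→{s3}; union {s0, s3}; ε-closure = {s0, s1, s3}.
Read 'b': s0→{s0}, s1→{s3}, s3→{s4}; union {s0, s3, s4}; ε-closure = {s0, s1, s3, s4}.
Read 'b': s0→{s0}, s1→{s3}, s3→{s4}, s4→{s4}; union {s0, s3, s4}; ε-closure = {s0, s1, s3, s4}.
Read 'c': s0→{s0}, s1→{s3}, s3→{s0, s4}, s4→{s4}; union {s0, s3, s4}; ε-closure = {s0, s1, s3, s4}.
Read 'c': s0→{s0}, s1→{s3}, s3→{s0, s4}, s4→{s4}; union {s0, s3, s4}; ε-closure = {s0, s1, s3, s4}.
Read 'b': s0→{s0}, s1→{s3}, s3→{s4}, s4→{s4}; union {s0, s3, s4}; ε-closure = {s0, s1, s3, s4}.
The final set {s0, s1, s3, s4} contains the accepting state s0.

Yes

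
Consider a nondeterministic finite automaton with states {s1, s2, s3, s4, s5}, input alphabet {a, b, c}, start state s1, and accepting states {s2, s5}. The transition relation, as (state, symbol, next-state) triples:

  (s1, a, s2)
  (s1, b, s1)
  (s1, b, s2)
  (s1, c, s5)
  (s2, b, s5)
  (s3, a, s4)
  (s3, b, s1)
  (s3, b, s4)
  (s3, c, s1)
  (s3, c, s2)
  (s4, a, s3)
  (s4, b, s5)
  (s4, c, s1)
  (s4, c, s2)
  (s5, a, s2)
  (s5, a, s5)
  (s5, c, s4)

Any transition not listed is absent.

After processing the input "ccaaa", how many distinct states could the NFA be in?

Start in {s1}.
Read 'c': s1→{s5}; now {s5}.
Read 'c': s5→{s4}; now {s4}.
Read 'a': s4→{s3}; now {s3}.
Read 'a': s3→{s4}; now {s4}.
Read 'a': s4→{s3}; now {s3}.
That set has 1 state.

1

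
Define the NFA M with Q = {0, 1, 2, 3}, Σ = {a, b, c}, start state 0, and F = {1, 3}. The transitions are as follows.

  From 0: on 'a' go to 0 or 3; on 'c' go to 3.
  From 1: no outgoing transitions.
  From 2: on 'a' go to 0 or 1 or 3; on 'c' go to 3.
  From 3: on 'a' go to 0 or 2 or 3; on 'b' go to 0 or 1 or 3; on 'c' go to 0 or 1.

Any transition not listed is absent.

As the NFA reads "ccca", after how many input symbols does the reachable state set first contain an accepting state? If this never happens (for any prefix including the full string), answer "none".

Start in {0}.
Read 'c': {0} → {3}.
None of the earlier sets intersect F, but {3} does.

1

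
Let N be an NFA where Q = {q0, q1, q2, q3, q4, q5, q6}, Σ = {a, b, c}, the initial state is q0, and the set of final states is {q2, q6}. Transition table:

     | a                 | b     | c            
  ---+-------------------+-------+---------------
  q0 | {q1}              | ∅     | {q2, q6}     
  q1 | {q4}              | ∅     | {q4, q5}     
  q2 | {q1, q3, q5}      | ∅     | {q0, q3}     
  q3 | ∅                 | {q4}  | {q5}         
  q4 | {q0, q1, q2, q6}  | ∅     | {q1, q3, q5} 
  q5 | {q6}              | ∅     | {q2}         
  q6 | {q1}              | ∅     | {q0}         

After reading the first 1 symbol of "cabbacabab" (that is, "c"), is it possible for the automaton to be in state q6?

Start in {q0}.
Read 'c': {q0} → {q2, q6}.
State q6 is in {q2, q6}.

Yes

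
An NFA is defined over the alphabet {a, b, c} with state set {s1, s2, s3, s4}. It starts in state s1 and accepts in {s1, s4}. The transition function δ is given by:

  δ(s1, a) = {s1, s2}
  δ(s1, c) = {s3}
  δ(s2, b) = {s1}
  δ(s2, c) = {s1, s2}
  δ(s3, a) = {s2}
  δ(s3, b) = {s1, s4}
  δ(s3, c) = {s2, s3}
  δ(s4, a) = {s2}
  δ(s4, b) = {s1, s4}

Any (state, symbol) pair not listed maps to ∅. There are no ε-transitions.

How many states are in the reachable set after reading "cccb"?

Start in {s1}.
Read 'c': s1→{s3}; now {s3}.
Read 'c': s3→{s2, s3}; now {s2, s3}.
Read 'c': s2→{s1, s2}, s3→{s2, s3}; now {s1, s2, s3}.
Read 'b': s1→∅, s2→{s1}, s3→{s1, s4}; now {s1, s4}.
That set has 2 states.

2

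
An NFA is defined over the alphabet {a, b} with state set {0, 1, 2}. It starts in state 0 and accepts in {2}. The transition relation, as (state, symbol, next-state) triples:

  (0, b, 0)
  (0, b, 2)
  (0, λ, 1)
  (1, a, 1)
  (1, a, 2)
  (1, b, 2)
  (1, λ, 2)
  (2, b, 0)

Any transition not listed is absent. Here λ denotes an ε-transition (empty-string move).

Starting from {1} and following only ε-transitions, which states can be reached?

{1, 2}

Begin with {1}.
ε-move 1 → 2; add 2.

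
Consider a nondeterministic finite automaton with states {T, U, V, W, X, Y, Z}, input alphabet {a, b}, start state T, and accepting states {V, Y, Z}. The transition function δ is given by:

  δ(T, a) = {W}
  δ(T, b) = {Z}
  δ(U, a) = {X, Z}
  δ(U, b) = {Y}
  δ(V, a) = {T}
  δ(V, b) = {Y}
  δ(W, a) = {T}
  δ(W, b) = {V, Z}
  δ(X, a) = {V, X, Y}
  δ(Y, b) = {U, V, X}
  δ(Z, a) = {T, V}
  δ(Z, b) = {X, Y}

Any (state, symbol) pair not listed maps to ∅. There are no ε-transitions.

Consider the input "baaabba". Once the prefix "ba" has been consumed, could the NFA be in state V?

Yes

Start in {T}.
Read 'b': T→{Z}; now {Z}.
Read 'a': Z→{T, V}; now {T, V}.
State V is in {T, V}.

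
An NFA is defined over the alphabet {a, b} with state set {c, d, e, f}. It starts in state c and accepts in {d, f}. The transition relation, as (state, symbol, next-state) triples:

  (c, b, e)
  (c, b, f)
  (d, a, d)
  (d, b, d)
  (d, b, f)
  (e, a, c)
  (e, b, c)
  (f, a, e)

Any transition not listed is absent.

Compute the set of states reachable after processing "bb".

{c}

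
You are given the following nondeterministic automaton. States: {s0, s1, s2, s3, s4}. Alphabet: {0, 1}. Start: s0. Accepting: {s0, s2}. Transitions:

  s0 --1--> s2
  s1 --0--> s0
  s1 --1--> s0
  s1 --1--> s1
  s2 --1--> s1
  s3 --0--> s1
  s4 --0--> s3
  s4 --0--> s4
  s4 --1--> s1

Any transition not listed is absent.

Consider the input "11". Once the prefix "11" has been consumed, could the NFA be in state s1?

Start in {s0}.
Read '1': {s0} → {s2}.
Read '1': {s2} → {s1}.
State s1 is in {s1}.

Yes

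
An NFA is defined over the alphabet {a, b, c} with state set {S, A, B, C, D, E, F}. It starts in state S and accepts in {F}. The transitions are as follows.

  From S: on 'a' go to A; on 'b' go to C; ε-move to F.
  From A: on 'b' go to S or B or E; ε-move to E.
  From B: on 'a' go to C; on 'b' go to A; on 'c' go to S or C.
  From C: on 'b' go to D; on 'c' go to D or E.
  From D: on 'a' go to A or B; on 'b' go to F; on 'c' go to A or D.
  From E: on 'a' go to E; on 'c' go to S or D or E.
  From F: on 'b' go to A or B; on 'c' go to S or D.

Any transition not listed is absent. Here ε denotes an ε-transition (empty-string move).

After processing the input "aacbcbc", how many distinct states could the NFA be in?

6

Start: ε-closure({S}) = {S, F}.
Read 'a': {S, F} → {A, E}.
Read 'a': {A, E} → {E}.
Read 'c': {E} → {S, D, E, F}.
Read 'b': {S, D, E, F} → {A, B, C, E, F}.
Read 'c': {A, B, C, E, F} → {S, C, D, E, F}.
Read 'b': {S, C, D, E, F} → {A, B, C, D, E, F}.
Read 'c': {A, B, C, D, E, F} → {S, A, C, D, E, F}.
That set has 6 states.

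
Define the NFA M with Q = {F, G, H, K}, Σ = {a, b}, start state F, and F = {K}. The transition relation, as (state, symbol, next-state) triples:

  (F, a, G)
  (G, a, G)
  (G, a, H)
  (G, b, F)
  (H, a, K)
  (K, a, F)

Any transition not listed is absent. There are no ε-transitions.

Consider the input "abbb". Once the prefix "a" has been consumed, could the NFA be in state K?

No

Start in {F}.
Read 'a': F→{G}; now {G}.
State K is not in {G}.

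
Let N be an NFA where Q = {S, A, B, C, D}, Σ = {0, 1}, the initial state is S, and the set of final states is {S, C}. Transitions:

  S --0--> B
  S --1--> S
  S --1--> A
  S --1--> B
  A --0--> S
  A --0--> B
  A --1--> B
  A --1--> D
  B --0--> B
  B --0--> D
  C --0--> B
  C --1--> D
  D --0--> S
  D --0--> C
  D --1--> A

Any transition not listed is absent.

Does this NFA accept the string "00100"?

No

Start in {S}.
Read '0': {S} → {B}.
Read '0': {B} → {B, D}.
Read '1': {B, D} → {A}.
Read '0': {A} → {S, B}.
Read '0': {S, B} → {B, D}.
The final set {B, D} contains no accepting state.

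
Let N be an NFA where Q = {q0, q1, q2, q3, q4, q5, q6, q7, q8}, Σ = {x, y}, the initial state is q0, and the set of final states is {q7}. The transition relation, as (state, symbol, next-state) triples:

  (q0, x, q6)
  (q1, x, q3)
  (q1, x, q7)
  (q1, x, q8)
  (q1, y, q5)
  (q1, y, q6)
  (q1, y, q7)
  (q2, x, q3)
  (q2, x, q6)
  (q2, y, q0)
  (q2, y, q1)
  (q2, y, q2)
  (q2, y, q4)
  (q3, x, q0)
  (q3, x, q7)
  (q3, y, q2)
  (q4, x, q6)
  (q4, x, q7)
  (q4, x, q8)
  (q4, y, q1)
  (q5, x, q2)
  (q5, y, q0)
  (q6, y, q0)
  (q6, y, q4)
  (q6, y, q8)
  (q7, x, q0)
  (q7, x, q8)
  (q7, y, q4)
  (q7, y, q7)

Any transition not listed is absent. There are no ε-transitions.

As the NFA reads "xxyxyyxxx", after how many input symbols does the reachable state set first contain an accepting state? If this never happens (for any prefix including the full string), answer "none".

none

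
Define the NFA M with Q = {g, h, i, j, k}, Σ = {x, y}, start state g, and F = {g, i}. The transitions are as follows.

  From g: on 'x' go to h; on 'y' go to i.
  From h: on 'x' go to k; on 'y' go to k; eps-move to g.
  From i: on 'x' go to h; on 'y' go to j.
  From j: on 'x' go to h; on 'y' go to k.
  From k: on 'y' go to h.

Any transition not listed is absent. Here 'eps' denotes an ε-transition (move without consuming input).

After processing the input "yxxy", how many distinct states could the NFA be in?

4

Start in {g}.
Read 'y': g→{i}; now {i}.
Read 'x': i→{h}; union {h}; ε-closure = {g, h}.
Read 'x': g→{h}, h→{k}; union {h, k}; ε-closure = {g, h, k}.
Read 'y': g→{i}, h→{k}, k→{h}; union {h, i, k}; ε-closure = {g, h, i, k}.
That set has 4 states.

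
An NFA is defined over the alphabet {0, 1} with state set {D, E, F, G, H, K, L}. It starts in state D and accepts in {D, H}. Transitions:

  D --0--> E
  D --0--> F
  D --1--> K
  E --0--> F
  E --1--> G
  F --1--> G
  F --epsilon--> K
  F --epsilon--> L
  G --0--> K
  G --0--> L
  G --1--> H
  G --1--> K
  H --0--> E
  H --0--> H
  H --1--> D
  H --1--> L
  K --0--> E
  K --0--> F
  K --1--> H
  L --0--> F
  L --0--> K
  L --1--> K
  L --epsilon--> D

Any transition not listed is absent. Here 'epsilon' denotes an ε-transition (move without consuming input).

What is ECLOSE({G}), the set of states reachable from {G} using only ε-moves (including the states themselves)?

Begin with {G}.
No ε-moves leave this set, so the closure equals the set itself.

{G}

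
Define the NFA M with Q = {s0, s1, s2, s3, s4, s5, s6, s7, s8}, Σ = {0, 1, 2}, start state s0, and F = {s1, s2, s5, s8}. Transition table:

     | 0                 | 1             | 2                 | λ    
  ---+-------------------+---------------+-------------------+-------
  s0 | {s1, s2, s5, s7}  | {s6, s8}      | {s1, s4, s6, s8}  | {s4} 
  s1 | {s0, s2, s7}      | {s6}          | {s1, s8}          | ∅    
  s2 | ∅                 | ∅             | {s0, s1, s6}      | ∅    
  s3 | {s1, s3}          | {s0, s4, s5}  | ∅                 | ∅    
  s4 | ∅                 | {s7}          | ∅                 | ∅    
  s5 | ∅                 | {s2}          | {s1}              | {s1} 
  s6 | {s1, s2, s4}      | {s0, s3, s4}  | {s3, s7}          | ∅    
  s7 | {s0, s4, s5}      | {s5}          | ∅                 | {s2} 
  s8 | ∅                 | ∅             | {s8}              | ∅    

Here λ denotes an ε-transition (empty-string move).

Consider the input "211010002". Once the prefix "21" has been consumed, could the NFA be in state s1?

Start: ε-closure({s0}) = {s0, s4}.
Read '2': s0→{s1, s4, s6, s8}, s4→∅; now {s1, s4, s6, s8}.
Read '1': s1→{s6}, s4→{s7}, s6→{s0, s3, s4}, s8→∅; union {s0, s3, s4, s6, s7}; ε-closure = {s0, s2, s3, s4, s6, s7}.
State s1 is not in {s0, s2, s3, s4, s6, s7}.

No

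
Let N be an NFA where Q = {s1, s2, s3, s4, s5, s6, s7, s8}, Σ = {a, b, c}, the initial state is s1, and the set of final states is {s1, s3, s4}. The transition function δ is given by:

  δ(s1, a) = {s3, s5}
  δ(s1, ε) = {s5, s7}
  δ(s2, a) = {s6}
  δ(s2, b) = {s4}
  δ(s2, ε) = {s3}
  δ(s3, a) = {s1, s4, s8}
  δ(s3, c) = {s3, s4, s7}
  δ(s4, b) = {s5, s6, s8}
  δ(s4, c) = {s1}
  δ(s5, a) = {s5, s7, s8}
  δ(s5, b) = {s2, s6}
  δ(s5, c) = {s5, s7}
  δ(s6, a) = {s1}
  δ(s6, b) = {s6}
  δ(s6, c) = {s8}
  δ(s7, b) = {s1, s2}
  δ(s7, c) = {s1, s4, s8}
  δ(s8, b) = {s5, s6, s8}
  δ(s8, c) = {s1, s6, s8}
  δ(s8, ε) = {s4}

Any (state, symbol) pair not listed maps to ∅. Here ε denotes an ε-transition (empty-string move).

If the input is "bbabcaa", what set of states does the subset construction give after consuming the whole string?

Start: ε-closure({s1}) = {s1, s5, s7}.
Read 'b': s1→∅, s5→{s2, s6}, s7→{s1, s2}; union {s1, s2, s6}; ε-closure = {s1, s2, s3, s5, s6, s7}.
Read 'b': s1→∅, s2→{s4}, s3→∅, s5→{s2, s6}, s6→{s6}, s7→{s1, s2}; union {s1, s2, s4, s6}; ε-closure = {s1, s2, s3, s4, s5, s6, s7}.
Read 'a': s1→{s3, s5}, s2→{s6}, s3→{s1, s4, s8}, s4→∅, s5→{s5, s7, s8}, s6→{s1}, s7→∅; now {s1, s3, s4, s5, s6, s7, s8}.
Read 'b': s1→∅, s3→∅, s4→{s5, s6, s8}, s5→{s2, s6}, s6→{s6}, s7→{s1, s2}, s8→{s5, s6, s8}; union {s1, s2, s5, s6, s8}; ε-closure = {s1, s2, s3, s4, s5, s6, s7, s8}.
Read 'c': s1→∅, s2→∅, s3→{s3, s4, s7}, s4→{s1}, s5→{s5, s7}, s6→{s8}, s7→{s1, s4, s8}, s8→{s1, s6, s8}; now {s1, s3, s4, s5, s6, s7, s8}.
Read 'a': s1→{s3, s5}, s3→{s1, s4, s8}, s4→∅, s5→{s5, s7, s8}, s6→{s1}, s7→∅, s8→∅; now {s1, s3, s4, s5, s7, s8}.
Read 'a': s1→{s3, s5}, s3→{s1, s4, s8}, s4→∅, s5→{s5, s7, s8}, s7→∅, s8→∅; now {s1, s3, s4, s5, s7, s8}.

{s1, s3, s4, s5, s7, s8}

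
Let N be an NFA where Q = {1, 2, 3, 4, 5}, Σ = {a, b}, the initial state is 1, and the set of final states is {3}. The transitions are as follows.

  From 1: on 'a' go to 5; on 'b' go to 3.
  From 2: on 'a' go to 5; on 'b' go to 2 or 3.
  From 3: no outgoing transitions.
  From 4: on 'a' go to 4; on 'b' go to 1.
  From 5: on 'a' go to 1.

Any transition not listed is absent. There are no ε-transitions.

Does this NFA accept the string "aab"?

Start in {1}.
Read 'a': 1→{5}; now {5}.
Read 'a': 5→{1}; now {1}.
Read 'b': 1→{3}; now {3}.
The final set {3} contains the accepting state 3.

Yes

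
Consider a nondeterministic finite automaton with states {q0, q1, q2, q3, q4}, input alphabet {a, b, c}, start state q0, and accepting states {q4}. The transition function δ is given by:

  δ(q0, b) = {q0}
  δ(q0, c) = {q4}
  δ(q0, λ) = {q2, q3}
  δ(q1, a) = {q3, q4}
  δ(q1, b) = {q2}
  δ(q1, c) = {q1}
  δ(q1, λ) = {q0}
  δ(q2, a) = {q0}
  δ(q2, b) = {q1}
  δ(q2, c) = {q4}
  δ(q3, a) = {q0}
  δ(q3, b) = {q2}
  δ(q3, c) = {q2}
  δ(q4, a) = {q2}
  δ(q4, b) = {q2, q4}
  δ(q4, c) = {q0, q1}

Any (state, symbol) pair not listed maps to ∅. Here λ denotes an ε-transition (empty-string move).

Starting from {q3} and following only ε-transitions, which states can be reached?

{q3}

Begin with {q3}.
No ε-moves leave this set, so the closure equals the set itself.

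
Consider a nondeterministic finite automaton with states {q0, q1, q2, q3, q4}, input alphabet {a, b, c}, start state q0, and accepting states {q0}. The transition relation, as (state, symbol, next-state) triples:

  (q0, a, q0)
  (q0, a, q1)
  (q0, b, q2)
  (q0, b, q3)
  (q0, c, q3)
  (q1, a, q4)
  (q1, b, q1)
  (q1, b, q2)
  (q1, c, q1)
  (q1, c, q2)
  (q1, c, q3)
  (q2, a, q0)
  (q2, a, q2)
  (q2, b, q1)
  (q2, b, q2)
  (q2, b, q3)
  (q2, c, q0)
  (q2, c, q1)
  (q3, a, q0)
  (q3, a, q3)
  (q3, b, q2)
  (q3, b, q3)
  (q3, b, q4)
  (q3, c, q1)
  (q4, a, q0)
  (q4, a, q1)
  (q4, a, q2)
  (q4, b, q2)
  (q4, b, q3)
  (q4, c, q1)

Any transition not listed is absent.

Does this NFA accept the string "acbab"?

No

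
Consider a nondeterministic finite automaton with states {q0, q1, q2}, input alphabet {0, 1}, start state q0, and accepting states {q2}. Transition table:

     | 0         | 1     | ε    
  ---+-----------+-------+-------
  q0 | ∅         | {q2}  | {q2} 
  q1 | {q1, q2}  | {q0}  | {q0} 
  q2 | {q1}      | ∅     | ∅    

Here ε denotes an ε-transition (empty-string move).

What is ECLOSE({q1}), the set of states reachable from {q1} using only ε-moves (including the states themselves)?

{q0, q1, q2}

Begin with {q1}.
ε-move q1 → q0; add q0.
ε-move q0 → q2; add q2.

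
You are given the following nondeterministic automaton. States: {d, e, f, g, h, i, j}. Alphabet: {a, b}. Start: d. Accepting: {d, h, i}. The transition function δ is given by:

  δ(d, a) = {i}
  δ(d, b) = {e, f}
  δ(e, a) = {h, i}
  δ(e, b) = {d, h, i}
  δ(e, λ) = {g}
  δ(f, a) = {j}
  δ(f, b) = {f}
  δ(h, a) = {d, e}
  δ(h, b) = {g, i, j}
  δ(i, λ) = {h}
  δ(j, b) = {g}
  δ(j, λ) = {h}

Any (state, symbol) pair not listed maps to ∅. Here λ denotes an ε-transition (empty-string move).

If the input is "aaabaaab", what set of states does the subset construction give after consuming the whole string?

{d, e, f, g, h, i}

Start in {d}.
Read 'a': d→{i}; union {i}; ε-closure = {h, i}.
Read 'a': h→{d, e}, i→∅; union {d, e}; ε-closure = {d, e, g}.
Read 'a': d→{i}, e→{h, i}, g→∅; now {h, i}.
Read 'b': h→{g, i, j}, i→∅; union {g, i, j}; ε-closure = {g, h, i, j}.
Read 'a': g→∅, h→{d, e}, i→∅, j→∅; union {d, e}; ε-closure = {d, e, g}.
Read 'a': d→{i}, e→{h, i}, g→∅; now {h, i}.
Read 'a': h→{d, e}, i→∅; union {d, e}; ε-closure = {d, e, g}.
Read 'b': d→{e, f}, e→{d, h, i}, g→∅; union {d, e, f, h, i}; ε-closure = {d, e, f, g, h, i}.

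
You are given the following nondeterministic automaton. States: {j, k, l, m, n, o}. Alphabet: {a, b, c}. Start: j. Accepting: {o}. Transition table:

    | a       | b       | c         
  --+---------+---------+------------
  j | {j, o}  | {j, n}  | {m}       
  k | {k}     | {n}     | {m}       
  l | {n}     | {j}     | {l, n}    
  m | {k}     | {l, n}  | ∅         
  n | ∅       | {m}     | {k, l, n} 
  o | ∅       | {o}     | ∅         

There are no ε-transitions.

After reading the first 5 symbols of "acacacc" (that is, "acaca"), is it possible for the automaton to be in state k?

Yes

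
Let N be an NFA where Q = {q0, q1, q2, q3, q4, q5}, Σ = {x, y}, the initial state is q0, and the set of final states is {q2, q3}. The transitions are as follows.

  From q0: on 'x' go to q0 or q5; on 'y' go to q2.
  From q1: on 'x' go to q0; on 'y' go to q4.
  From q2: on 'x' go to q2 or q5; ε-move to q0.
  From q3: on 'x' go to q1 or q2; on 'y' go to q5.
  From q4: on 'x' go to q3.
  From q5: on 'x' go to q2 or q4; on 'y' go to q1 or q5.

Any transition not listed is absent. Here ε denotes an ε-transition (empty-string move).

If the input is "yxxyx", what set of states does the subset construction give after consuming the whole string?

{q0, q2, q4, q5}

Start in {q0}.
Read 'y': q0→{q2}; union {q2}; ε-closure = {q0, q2}.
Read 'x': q0→{q0, q5}, q2→{q2, q5}; now {q0, q2, q5}.
Read 'x': q0→{q0, q5}, q2→{q2, q5}, q5→{q2, q4}; now {q0, q2, q4, q5}.
Read 'y': q0→{q2}, q2→∅, q4→∅, q5→{q1, q5}; union {q1, q2, q5}; ε-closure = {q0, q1, q2, q5}.
Read 'x': q0→{q0, q5}, q1→{q0}, q2→{q2, q5}, q5→{q2, q4}; now {q0, q2, q4, q5}.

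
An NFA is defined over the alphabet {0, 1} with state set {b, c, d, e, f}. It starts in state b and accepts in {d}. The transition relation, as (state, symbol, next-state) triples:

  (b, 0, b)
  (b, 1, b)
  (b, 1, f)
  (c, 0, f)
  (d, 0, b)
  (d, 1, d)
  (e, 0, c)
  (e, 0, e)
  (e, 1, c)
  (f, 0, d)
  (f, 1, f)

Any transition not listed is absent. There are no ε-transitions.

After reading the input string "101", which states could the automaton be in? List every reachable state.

{b, d, f}

Start in {b}.
Read '1': b→{b, f}; now {b, f}.
Read '0': b→{b}, f→{d}; now {b, d}.
Read '1': b→{b, f}, d→{d}; now {b, d, f}.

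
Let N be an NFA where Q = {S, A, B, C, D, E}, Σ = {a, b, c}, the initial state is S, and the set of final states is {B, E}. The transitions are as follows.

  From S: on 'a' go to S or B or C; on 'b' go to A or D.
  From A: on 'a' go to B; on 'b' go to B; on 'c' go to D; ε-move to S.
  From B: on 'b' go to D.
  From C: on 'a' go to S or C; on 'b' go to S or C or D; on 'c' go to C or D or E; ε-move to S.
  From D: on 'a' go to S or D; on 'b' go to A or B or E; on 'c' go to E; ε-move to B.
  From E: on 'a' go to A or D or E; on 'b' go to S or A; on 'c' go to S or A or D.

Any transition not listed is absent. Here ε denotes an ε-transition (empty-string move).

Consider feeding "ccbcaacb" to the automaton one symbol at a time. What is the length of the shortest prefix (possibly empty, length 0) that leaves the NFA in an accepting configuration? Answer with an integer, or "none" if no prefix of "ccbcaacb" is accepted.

none

Start in {S}.
Read 'c': {S} → ∅.
The set is empty and remains empty for the remaining 7 symbols.
No reachable set along the way intersects F.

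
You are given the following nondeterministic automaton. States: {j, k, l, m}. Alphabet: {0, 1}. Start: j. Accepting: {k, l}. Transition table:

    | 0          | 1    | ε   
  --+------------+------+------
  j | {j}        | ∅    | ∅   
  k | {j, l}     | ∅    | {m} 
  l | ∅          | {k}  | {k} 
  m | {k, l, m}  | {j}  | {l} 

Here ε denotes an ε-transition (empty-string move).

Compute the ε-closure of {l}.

{k, l, m}

Begin with {l}.
ε-move l → k; add k.
ε-move k → m; add m.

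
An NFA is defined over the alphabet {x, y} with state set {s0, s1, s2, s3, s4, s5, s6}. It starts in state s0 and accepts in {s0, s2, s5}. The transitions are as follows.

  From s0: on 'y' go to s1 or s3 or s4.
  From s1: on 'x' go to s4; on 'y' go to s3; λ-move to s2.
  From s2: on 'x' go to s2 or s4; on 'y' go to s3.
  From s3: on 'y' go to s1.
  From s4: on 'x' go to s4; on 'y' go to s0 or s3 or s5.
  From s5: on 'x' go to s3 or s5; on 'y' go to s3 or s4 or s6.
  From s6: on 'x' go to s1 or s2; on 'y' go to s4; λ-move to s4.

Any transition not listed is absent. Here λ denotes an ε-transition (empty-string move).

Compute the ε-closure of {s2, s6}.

Begin with {s2, s6}.
ε-move s6 → s4; add s4.

{s2, s4, s6}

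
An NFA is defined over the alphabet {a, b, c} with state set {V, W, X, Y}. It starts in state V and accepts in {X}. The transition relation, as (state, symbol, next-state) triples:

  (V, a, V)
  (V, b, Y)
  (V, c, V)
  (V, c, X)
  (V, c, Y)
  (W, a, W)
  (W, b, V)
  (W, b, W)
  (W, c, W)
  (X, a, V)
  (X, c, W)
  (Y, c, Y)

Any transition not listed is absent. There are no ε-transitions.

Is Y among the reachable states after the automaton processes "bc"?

Start in {V}.
Read 'b': V→{Y}; now {Y}.
Read 'c': Y→{Y}; now {Y}.
State Y is in {Y}.

Yes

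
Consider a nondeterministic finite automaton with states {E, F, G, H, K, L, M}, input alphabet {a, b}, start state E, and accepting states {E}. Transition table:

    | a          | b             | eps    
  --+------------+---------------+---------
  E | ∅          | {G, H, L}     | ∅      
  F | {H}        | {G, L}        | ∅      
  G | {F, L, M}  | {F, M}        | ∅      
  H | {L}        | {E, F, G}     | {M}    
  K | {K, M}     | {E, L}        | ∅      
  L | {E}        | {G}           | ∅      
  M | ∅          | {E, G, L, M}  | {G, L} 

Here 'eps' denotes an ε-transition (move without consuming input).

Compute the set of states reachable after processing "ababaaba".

Start in {E}.
Read 'a': {E} → ∅.
The set is empty and remains empty for the remaining 7 symbols.

∅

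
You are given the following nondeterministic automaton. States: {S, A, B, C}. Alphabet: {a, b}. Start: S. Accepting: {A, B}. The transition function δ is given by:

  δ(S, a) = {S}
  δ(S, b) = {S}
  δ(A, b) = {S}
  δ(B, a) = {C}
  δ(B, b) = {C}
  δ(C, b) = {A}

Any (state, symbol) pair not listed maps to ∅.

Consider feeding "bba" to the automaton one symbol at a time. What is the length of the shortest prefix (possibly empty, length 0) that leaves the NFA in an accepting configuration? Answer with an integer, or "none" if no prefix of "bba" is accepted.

none

Start in {S}.
Read 'b': {S} → {S}.
Read 'b': {S} → {S}.
Read 'a': {S} → {S}.
No reachable set along the way intersects F.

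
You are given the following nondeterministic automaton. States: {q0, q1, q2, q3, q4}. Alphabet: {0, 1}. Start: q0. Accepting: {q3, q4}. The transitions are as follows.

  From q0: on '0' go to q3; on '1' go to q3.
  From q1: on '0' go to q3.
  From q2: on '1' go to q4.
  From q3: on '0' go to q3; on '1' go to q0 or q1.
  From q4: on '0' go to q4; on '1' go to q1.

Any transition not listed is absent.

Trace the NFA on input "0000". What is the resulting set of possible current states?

{q3}

Start in {q0}.
Read '0': {q0} → {q3}.
Read '0': {q3} → {q3}.
Read '0': {q3} → {q3}.
Read '0': {q3} → {q3}.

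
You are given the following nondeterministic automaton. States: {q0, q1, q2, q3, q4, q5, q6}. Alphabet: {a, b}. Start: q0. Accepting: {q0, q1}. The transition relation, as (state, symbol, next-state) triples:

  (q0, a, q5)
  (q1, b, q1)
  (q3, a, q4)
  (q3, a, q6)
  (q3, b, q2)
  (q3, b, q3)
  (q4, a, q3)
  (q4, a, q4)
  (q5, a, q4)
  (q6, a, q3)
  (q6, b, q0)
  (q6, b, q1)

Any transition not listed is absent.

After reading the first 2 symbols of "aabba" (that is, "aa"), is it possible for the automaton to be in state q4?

Yes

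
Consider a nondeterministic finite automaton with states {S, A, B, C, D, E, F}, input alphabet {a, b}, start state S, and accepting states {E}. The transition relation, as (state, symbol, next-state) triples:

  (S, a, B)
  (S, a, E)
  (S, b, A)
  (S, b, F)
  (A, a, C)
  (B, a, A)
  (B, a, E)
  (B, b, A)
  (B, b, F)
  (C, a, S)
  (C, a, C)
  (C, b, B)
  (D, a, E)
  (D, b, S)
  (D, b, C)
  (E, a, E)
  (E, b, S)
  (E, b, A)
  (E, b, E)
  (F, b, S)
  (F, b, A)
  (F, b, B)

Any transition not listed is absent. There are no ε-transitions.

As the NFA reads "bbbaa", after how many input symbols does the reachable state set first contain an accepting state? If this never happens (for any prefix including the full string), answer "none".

none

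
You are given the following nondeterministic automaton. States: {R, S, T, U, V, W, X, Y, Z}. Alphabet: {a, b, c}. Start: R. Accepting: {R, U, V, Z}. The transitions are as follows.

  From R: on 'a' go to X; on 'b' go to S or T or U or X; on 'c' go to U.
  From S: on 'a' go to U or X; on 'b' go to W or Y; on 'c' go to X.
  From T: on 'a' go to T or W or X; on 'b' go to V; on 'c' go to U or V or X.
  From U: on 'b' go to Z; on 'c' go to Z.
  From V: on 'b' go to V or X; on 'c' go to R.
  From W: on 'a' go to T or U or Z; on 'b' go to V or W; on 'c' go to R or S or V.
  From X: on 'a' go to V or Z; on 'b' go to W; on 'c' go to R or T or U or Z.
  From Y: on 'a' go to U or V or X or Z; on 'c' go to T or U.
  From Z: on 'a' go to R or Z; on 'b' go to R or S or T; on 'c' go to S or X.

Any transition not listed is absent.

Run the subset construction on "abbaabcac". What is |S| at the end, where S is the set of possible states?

Start in {R}.
Read 'a': {R} → {X}.
Read 'b': {X} → {W}.
Read 'b': {W} → {V, W}.
Read 'a': {V, W} → {T, U, Z}.
Read 'a': {T, U, Z} → {R, T, W, X, Z}.
Read 'b': {R, T, W, X, Z} → {R, S, T, U, V, W, X}.
Read 'c': {R, S, T, U, V, W, X} → {R, S, T, U, V, X, Z}.
Read 'a': {R, S, T, U, V, X, Z} → {R, T, U, V, W, X, Z}.
Read 'c': {R, T, U, V, W, X, Z} → {R, S, T, U, V, X, Z}.
That set has 7 states.

7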